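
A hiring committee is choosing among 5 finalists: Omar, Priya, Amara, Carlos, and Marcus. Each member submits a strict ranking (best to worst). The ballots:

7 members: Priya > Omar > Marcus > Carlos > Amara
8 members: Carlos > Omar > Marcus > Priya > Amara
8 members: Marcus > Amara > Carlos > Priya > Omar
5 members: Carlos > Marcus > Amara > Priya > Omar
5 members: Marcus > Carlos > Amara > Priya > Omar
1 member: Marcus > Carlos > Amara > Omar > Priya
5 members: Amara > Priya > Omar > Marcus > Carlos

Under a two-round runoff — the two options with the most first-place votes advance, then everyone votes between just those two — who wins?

Round 1 first-place votes: Omar 0, Priya 7, Amara 5, Carlos 13, Marcus 14.
Marcus and Carlos advance.
Runoff: Marcus is preferred to Carlos by 26 voters; Carlos by 13.
Marcus wins the runoff.

Marcus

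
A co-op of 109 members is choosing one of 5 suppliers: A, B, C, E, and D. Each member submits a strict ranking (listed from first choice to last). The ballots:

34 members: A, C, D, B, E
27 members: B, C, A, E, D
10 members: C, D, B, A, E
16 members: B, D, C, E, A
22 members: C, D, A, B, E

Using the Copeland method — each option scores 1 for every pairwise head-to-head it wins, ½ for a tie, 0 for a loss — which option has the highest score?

A: beats B, E, and D; loses to C → score 3.
B: beats E; loses to A, C, and D → score 1.
C: beats A, B, E, and D → score 4.
E: loses to A, B, C, and D → score 0.
D: beats B and E; loses to A and C → score 2.
C has the best pairwise record.

C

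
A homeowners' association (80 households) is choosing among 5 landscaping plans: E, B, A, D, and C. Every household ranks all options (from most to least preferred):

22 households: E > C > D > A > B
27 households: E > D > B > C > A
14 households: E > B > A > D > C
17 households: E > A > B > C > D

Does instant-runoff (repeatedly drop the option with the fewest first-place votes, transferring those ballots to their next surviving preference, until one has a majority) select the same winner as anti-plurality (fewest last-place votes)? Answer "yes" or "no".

yes

Instant-runoff — R1 E 80, B 0, A 0, D 0, C 0 (E winner). Winner: E.
Anti-plurality — last-place votes: E 0, B 22, A 27, D 17, C 14. Winner: E.
The two methods agree.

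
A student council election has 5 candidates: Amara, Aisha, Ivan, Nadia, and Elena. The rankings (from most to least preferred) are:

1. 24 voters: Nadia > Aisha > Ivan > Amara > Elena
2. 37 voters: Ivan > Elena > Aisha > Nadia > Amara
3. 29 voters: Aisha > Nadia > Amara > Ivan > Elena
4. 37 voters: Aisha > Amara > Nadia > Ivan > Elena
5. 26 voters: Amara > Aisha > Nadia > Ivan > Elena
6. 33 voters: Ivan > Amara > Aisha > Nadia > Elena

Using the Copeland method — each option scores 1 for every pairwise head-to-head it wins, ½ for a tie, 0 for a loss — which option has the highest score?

Amara: beats Nadia and Elena; loses to Aisha and Ivan → score 2.
Aisha: beats Amara, Ivan, Nadia, and Elena → score 4.
Ivan: beats Amara and Elena; loses to Aisha and Nadia → score 2.
Nadia: beats Ivan and Elena; loses to Amara and Aisha → score 2.
Elena: loses to Amara, Aisha, Ivan, and Nadia → score 0.
Aisha has the best pairwise record.

Aisha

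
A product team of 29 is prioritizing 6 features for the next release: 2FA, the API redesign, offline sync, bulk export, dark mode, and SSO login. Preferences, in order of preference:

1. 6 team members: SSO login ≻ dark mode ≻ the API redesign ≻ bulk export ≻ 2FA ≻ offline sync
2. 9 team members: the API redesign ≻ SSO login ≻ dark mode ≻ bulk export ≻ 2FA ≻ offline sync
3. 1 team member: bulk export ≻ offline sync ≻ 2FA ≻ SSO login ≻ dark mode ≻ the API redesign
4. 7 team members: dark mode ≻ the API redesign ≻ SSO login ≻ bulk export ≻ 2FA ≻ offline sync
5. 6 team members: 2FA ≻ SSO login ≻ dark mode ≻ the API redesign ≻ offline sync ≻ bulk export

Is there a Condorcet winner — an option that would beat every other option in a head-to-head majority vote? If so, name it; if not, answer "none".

none

Checking pairwise contests:
the API redesign beats 2FA 22–7.
dark mode beats the API redesign 20–9.
2FA beats offline sync 28–1.
the API redesign beats bulk export 28–1.
SSO login beats dark mode 22–7.
the API redesign beats SSO login 16–13.
Every option loses at least one head-to-head, so there is no Condorcet winner.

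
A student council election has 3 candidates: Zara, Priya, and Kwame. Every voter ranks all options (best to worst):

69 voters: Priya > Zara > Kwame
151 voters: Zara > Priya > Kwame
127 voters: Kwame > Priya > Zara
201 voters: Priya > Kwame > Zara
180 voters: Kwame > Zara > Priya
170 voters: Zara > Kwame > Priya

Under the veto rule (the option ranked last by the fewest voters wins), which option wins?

Kwame

Last-place votes: Zara 328, Priya 350, Kwame 220.
Kwame is ranked last by the fewest voters, so Kwame wins.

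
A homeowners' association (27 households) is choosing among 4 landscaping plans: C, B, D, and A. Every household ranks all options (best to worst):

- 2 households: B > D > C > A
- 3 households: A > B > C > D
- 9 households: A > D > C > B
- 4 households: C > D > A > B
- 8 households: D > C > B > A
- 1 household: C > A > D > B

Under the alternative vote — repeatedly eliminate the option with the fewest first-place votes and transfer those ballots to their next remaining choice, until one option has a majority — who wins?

Round 1: C 5, B 2, D 8, A 12. Eliminate B.
Round 2: C 5, D 10, A 12. Eliminate C.
Round 3: D 14, A 13. D has a majority.

D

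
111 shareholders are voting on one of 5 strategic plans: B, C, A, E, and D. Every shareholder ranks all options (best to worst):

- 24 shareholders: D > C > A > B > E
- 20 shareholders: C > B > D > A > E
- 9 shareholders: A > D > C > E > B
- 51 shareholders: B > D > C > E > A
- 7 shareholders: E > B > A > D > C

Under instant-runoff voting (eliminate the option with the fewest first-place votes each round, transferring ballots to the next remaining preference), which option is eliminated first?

E

Round 1: B 51, C 20, A 9, E 7, D 24. Eliminate E.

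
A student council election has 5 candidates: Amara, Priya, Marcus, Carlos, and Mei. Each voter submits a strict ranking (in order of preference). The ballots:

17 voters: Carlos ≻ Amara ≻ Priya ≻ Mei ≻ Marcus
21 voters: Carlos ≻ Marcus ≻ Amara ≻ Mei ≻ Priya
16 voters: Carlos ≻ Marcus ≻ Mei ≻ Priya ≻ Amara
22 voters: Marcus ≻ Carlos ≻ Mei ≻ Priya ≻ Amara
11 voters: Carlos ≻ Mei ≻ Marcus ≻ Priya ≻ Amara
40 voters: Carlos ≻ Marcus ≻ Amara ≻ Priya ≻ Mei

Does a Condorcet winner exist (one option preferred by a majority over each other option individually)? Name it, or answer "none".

Carlos vs Amara: 127–0 for Carlos.
Carlos vs Priya: 127–0 for Carlos.
Carlos vs Marcus: 105–22 for Carlos.
Carlos vs Mei: 127–0 for Carlos.
Carlos beats every other option head-to-head.

Carlos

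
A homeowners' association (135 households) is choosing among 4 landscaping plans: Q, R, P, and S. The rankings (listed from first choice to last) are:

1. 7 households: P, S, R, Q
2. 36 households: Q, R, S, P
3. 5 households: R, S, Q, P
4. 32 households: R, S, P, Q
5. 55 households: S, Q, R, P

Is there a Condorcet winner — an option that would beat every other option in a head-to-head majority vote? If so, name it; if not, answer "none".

Checking pairwise contests:
S beats Q 99–36.
Q beats R 91–44.
Q beats P 96–39.
R beats S 73–62.
Every option loses at least one head-to-head, so there is no Condorcet winner.

none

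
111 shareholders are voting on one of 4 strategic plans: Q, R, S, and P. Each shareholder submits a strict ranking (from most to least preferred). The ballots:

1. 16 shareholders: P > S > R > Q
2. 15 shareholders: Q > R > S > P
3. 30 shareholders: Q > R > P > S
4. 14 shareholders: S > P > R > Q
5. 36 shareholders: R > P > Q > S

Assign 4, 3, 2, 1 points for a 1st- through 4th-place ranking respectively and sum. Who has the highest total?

Q: 16·1 + 15·4 + 30·4 + 14·1 + 36·2 = 282
R: 16·2 + 15·3 + 30·3 + 14·2 + 36·4 = 339
S: 16·3 + 15·2 + 30·1 + 14·4 + 36·1 = 200
P: 16·4 + 15·1 + 30·2 + 14·3 + 36·3 = 289
R has the highest Borda score (339).

R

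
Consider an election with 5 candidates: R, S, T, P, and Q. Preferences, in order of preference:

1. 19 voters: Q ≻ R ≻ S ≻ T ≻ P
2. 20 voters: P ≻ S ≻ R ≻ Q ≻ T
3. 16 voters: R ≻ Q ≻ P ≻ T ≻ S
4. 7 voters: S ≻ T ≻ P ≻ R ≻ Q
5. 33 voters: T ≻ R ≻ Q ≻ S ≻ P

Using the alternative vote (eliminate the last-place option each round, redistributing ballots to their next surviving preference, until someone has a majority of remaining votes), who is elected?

Q

Round 1: R 16, S 7, T 33, P 20, Q 19. Eliminate S.
Round 2: R 16, T 40, P 20, Q 19. Eliminate R.
Round 3: T 40, P 20, Q 35. Eliminate P.
Round 4: T 40, Q 55. Q has a majority.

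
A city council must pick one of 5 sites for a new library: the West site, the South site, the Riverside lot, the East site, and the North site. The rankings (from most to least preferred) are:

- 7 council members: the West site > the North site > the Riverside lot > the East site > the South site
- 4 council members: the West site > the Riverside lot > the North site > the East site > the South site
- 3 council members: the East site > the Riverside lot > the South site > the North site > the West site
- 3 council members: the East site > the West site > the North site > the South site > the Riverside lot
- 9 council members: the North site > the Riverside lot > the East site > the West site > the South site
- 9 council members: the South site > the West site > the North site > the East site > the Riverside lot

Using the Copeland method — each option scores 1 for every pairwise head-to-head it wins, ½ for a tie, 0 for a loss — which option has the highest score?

the West site

the West site: beats the South site, the Riverside lot, the East site, and the North site → score 4.
the South site: loses to the West site, the Riverside lot, the East site, and the North site → score 0.
the Riverside lot: beats the South site and the East site; loses to the West site and the North site → score 2.
the East site: beats the South site; loses to the West site, the Riverside lot, and the North site → score 1.
the North site: beats the South site, the Riverside lot, and the East site; loses to the West site → score 3.
the West site has the best pairwise record.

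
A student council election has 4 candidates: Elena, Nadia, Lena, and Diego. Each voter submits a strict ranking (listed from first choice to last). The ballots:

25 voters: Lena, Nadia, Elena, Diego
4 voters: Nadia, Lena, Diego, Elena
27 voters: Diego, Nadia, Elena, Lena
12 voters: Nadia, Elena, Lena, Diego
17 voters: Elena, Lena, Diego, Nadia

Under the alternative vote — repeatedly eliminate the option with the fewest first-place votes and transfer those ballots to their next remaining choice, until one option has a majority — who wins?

Elena

Round 1: Elena 17, Nadia 16, Lena 25, Diego 27. Eliminate Nadia.
Round 2: Elena 29, Lena 29, Diego 27. Eliminate Diego.
Round 3: Elena 56, Lena 29. Elena has a majority.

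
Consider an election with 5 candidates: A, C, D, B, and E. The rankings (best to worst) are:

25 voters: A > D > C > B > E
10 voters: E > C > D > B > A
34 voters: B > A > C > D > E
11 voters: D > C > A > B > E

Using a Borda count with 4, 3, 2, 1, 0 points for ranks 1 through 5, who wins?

A

A: 25·4 + 10·0 + 34·3 + 11·2 = 224
C: 25·2 + 10·3 + 34·2 + 11·3 = 181
D: 25·3 + 10·2 + 34·1 + 11·4 = 173
B: 25·1 + 10·1 + 34·4 + 11·1 = 182
E: 25·0 + 10·4 + 34·0 + 11·0 = 40
A has the highest Borda score (224).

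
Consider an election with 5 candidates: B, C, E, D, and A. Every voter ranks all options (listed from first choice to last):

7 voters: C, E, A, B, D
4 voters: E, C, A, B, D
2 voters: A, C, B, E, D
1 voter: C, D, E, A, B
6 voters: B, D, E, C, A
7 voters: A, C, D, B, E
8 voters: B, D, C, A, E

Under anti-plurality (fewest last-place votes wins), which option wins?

Last-place votes: B 1, C 0, E 15, D 13, A 6.
C is ranked last by the fewest voters, so C wins.

C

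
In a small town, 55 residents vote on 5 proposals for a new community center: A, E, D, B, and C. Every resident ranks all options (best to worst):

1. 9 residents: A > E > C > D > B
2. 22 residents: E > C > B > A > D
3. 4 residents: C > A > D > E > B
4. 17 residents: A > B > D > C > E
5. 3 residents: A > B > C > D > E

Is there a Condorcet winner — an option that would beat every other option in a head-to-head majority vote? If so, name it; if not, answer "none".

A vs E: 33–22 for A.
A vs D: 55–0 for A.
A vs B: 33–22 for A.
A vs C: 29–26 for A.
A beats every other option head-to-head.

A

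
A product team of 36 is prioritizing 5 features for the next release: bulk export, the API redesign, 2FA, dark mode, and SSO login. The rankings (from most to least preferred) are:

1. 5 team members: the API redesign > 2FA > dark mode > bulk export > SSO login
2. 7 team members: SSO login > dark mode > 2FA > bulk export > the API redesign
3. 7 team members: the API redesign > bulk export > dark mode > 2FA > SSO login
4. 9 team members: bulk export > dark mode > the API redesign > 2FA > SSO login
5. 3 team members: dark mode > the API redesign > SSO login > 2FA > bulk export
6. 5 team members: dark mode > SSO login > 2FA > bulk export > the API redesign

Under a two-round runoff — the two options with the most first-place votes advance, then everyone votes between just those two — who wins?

Round 1 first-place votes: bulk export 9, the API redesign 12, 2FA 0, dark mode 8, SSO login 7.
the API redesign and bulk export advance.
Runoff: the API redesign is preferred to bulk export by 15 voters; bulk export by 21.
bulk export wins the runoff.

bulk export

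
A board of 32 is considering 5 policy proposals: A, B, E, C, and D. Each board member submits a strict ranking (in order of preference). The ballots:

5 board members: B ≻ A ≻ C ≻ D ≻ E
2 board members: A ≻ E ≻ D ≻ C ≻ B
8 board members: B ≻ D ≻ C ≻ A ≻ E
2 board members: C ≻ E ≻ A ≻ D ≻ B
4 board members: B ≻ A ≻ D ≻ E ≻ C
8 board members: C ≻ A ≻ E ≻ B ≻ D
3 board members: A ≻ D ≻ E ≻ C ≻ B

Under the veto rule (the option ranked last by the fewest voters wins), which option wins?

Last-place votes: A 0, B 7, E 13, C 4, D 8.
A is ranked last by the fewest voters, so A wins.

A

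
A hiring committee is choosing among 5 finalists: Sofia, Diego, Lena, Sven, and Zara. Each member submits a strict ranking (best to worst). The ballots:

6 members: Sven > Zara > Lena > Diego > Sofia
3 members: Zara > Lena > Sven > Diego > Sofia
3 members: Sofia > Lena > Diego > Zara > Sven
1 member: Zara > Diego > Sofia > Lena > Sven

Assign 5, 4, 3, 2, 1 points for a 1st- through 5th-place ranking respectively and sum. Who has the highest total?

Sofia: 6·1 + 3·1 + 3·5 + 1·3 = 27
Diego: 6·2 + 3·2 + 3·3 + 1·4 = 31
Lena: 6·3 + 3·4 + 3·4 + 1·2 = 44
Sven: 6·5 + 3·3 + 3·1 + 1·1 = 43
Zara: 6·4 + 3·5 + 3·2 + 1·5 = 50
Zara has the highest Borda score (50).

Zara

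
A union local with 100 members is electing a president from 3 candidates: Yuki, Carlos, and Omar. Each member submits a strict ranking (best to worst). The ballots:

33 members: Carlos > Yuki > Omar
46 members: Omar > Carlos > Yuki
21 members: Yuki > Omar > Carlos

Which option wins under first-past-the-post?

Omar

First-place votes: Yuki 21, Carlos 33, Omar 46.
Omar has the most first-place votes.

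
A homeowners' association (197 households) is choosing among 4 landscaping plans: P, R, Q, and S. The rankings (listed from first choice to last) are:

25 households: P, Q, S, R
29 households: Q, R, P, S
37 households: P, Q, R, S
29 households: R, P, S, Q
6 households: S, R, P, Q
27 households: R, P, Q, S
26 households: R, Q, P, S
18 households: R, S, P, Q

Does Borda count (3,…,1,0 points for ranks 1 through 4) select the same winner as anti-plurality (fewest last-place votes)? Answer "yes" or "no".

Borda — scores: P 377, R 407, Q 290, S 108. Winner: R.
Anti-plurality — last-place votes: P 0, R 25, Q 53, S 119. Winner: P.
The two methods disagree.

no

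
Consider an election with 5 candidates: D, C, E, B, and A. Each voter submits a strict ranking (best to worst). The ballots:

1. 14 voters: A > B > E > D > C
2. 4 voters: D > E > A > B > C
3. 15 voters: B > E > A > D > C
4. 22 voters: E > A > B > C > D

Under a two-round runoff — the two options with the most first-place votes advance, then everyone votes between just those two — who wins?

B

Round 1 first-place votes: D 4, C 0, E 22, B 15, A 14.
E and B advance.
Runoff: E is preferred to B by 26 voters; B by 29.
B wins the runoff.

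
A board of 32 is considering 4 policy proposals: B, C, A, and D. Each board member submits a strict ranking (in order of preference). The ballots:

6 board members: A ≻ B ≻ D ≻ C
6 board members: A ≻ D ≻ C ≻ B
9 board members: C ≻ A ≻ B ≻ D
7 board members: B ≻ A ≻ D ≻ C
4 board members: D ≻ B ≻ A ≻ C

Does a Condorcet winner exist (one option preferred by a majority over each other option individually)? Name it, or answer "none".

A

A vs B: 21–11 for A.
A vs C: 23–9 for A.
A vs D: 28–4 for A.
A beats every other option head-to-head.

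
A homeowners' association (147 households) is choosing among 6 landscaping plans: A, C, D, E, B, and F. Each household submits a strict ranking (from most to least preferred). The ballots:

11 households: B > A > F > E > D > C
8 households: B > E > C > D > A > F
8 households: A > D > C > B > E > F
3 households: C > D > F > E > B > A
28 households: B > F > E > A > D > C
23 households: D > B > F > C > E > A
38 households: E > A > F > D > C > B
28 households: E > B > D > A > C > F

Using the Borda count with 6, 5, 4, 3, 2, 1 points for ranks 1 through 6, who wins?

E

A: 11·5 + 8·2 + 8·6 + 3·1 + 28·3 + 23·1 + 38·5 + 28·3 = 503
C: 11·1 + 8·4 + 8·4 + 3·6 + 28·1 + 23·3 + 38·2 + 28·2 = 322
D: 11·2 + 8·3 + 8·5 + 3·5 + 28·2 + 23·6 + 38·3 + 28·4 = 521
E: 11·3 + 8·5 + 8·2 + 3·3 + 28·4 + 23·2 + 38·6 + 28·6 = 652
B: 11·6 + 8·6 + 8·3 + 3·2 + 28·6 + 23·5 + 38·1 + 28·5 = 605
F: 11·4 + 8·1 + 8·1 + 3·4 + 28·5 + 23·4 + 38·4 + 28·1 = 484
E has the highest Borda score (652).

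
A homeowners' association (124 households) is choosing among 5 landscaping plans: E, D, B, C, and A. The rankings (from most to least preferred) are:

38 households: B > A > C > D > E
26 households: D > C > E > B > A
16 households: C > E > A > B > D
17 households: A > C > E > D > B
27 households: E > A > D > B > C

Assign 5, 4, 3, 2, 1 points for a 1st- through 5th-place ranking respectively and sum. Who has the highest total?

E: 38·1 + 26·3 + 16·4 + 17·3 + 27·5 = 366
D: 38·2 + 26·5 + 16·1 + 17·2 + 27·3 = 337
B: 38·5 + 26·2 + 16·2 + 17·1 + 27·2 = 345
C: 38·3 + 26·4 + 16·5 + 17·4 + 27·1 = 393
A: 38·4 + 26·1 + 16·3 + 17·5 + 27·4 = 419
A has the highest Borda score (419).

A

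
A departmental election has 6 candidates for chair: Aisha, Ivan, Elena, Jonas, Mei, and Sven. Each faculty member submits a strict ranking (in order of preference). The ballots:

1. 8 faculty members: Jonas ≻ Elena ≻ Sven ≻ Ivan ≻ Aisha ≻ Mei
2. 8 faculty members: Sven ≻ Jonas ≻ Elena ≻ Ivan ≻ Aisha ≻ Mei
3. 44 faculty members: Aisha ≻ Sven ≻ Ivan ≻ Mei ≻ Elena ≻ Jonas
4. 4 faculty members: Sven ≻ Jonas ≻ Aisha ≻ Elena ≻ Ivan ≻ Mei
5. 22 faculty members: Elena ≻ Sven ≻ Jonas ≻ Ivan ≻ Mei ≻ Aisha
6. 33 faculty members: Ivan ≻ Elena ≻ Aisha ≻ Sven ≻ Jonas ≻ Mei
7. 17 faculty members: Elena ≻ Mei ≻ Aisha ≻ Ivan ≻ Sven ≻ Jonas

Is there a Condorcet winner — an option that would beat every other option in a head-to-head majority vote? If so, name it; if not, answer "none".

none

Checking pairwise contests:
Ivan beats Aisha 71–65.
Sven beats Ivan 86–50.
Ivan beats Elena 77–59.
Aisha beats Jonas 94–42.
Aisha beats Mei 97–39.
Aisha beats Sven 94–42.
Every option loses at least one head-to-head, so there is no Condorcet winner.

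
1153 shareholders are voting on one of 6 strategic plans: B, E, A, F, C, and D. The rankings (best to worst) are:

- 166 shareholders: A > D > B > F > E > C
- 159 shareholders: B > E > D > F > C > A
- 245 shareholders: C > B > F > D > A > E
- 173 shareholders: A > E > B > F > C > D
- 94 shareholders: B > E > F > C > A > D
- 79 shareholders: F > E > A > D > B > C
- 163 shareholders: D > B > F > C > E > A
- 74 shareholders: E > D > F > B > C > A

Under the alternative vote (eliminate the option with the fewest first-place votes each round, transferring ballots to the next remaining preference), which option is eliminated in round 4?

Round 1: B 253, E 74, A 339, F 79, C 245, D 163. Eliminate E.
Round 2: B 253, A 339, F 79, C 245, D 237. Eliminate F.
Round 3: B 253, A 418, C 245, D 237. Eliminate D.
Round 4: B 490, A 418, C 245. Eliminate C.

C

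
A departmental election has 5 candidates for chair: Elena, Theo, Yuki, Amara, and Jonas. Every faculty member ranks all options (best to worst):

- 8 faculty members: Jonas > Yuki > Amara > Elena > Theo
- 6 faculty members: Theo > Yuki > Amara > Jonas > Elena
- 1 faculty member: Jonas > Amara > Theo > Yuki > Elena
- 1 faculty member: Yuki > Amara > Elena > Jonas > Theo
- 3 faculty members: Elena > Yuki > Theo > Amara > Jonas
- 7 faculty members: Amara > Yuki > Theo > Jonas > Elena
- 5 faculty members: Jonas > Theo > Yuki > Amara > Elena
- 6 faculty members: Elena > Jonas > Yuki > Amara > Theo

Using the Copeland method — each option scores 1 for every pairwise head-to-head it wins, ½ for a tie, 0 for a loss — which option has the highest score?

Jonas

Elena: loses to Theo, Yuki, Amara, and Jonas → score 0.
Theo: beats Elena; loses to Yuki, Amara, and Jonas → score 1.
Yuki: beats Elena, Theo, and Amara; loses to Jonas → score 3.
Amara: beats Elena and Theo; loses to Yuki and Jonas → score 2.
Jonas: beats Elena, Theo, Yuki, and Amara → score 4.
Jonas has the best pairwise record.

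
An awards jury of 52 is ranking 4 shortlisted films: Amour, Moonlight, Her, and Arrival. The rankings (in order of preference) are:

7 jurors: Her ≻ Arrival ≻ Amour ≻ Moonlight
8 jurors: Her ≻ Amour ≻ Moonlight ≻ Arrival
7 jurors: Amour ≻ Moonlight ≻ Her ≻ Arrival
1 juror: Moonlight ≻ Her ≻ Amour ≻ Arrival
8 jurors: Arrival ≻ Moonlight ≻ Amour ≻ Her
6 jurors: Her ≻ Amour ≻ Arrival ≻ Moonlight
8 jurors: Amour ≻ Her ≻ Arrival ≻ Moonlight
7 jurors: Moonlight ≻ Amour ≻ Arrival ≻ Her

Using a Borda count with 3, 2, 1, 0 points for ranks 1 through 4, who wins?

Amour

Amour: 7·1 + 8·2 + 7·3 + 1·1 + 8·1 + 6·2 + 8·3 + 7·2 = 103
Moonlight: 7·0 + 8·1 + 7·2 + 1·3 + 8·2 + 6·0 + 8·0 + 7·3 = 62
Her: 7·3 + 8·3 + 7·1 + 1·2 + 8·0 + 6·3 + 8·2 + 7·0 = 88
Arrival: 7·2 + 8·0 + 7·0 + 1·0 + 8·3 + 6·1 + 8·1 + 7·1 = 59
Amour has the highest Borda score (103).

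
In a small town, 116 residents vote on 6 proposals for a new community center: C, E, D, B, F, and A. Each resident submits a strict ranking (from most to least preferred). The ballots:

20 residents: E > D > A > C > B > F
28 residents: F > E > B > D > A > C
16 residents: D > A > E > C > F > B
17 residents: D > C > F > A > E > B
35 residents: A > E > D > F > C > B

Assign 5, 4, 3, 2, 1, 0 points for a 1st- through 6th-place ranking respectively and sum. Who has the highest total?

E

C: 20·2 + 28·0 + 16·2 + 17·4 + 35·1 = 175
E: 20·5 + 28·4 + 16·3 + 17·1 + 35·4 = 417
D: 20·4 + 28·2 + 16·5 + 17·5 + 35·3 = 406
B: 20·1 + 28·3 + 16·0 + 17·0 + 35·0 = 104
F: 20·0 + 28·5 + 16·1 + 17·3 + 35·2 = 277
A: 20·3 + 28·1 + 16·4 + 17·2 + 35·5 = 361
E has the highest Borda score (417).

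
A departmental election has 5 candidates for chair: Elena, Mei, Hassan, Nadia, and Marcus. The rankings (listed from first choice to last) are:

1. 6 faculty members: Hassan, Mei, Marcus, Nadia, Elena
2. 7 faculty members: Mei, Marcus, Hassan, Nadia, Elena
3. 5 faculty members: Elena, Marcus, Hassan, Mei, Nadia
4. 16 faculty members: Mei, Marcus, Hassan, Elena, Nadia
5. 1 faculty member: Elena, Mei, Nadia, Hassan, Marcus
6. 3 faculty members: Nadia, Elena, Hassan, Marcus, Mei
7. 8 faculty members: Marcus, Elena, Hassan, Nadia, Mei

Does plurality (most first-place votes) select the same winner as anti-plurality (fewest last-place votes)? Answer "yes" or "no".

no

Plurality — first-place votes: Elena 6, Mei 23, Hassan 6, Nadia 3, Marcus 8. Winner: Mei.
Anti-plurality — last-place votes: Elena 13, Mei 11, Hassan 0, Nadia 21, Marcus 1. Winner: Hassan.
The two methods disagree.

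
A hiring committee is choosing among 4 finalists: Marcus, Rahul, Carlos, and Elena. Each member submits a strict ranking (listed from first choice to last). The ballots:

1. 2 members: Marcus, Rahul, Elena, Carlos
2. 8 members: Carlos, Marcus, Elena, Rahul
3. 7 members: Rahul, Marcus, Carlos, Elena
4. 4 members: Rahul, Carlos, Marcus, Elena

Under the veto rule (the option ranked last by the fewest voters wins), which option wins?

Last-place votes: Marcus 0, Rahul 8, Carlos 2, Elena 11.
Marcus is ranked last by the fewest voters, so Marcus wins.

Marcus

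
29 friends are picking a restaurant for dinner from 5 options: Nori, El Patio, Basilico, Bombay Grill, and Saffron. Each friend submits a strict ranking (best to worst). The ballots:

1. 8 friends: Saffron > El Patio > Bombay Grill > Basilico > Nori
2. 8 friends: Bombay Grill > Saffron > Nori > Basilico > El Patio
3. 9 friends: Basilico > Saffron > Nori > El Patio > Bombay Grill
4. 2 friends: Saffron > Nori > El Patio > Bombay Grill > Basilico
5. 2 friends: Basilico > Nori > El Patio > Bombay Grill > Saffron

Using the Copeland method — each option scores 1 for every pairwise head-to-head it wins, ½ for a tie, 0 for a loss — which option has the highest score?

Saffron

Nori: beats El Patio; loses to Basilico, Bombay Grill, and Saffron → score 1.
El Patio: beats Bombay Grill; loses to Nori, Basilico, and Saffron → score 1.
Basilico: beats Nori and El Patio; loses to Bombay Grill and Saffron → score 2.
Bombay Grill: beats Nori and Basilico; loses to El Patio and Saffron → score 2.
Saffron: beats Nori, El Patio, Basilico, and Bombay Grill → score 4.
Saffron has the best pairwise record.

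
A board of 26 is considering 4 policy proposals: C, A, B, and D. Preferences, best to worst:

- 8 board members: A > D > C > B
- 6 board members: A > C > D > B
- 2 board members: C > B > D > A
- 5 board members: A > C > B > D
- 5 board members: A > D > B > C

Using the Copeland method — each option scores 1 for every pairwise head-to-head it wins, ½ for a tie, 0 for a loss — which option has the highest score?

C: beats B; ties D; loses to A → score 1.5.
A: beats C, B, and D → score 3.
B: loses to C, A, and D → score 0.
D: beats B; ties C; loses to A → score 1.5.
A has the best pairwise record.

A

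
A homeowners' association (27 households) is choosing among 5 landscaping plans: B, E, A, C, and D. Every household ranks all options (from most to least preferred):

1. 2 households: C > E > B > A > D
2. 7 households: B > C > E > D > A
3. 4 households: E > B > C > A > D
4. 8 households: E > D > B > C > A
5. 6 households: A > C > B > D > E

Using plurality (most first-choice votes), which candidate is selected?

E

First-place votes: B 7, E 12, A 6, C 2, D 0.
E has the most first-place votes.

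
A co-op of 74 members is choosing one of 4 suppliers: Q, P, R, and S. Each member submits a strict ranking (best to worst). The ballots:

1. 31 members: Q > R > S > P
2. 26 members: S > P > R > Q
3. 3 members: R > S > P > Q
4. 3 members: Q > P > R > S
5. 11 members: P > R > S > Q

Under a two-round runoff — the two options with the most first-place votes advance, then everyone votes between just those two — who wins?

S

Round 1 first-place votes: Q 34, P 11, R 3, S 26.
Q and S advance.
Runoff: Q is preferred to S by 34 voters; S by 40.
S wins the runoff.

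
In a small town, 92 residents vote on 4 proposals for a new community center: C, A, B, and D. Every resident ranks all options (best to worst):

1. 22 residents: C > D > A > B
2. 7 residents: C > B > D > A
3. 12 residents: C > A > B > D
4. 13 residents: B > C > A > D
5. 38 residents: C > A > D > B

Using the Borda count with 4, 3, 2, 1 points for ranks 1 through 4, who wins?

C

C: 22·4 + 7·4 + 12·4 + 13·3 + 38·4 = 355
A: 22·2 + 7·1 + 12·3 + 13·2 + 38·3 = 227
B: 22·1 + 7·3 + 12·2 + 13·4 + 38·1 = 157
D: 22·3 + 7·2 + 12·1 + 13·1 + 38·2 = 181
C has the highest Borda score (355).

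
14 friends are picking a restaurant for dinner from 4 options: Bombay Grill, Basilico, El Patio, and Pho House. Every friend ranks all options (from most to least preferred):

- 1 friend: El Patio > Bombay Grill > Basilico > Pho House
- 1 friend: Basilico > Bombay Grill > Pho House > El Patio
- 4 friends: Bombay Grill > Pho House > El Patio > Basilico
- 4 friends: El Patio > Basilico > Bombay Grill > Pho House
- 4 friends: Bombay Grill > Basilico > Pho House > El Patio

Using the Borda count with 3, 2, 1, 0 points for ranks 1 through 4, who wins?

Bombay Grill: 1·2 + 1·2 + 4·3 + 4·1 + 4·3 = 32
Basilico: 1·1 + 1·3 + 4·0 + 4·2 + 4·2 = 20
El Patio: 1·3 + 1·0 + 4·1 + 4·3 + 4·0 = 19
Pho House: 1·0 + 1·1 + 4·2 + 4·0 + 4·1 = 13
Bombay Grill has the highest Borda score (32).

Bombay Grill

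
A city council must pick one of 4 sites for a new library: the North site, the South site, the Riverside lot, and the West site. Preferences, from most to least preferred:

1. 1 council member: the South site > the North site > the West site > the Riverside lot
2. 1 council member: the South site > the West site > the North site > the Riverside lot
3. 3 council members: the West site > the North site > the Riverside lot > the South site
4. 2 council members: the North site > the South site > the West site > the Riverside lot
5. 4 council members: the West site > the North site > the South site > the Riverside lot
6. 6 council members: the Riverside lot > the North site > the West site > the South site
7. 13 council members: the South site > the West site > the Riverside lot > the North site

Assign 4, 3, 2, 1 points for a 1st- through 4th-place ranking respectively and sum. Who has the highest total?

the North site: 1·3 + 1·2 + 3·3 + 2·4 + 4·3 + 6·3 + 13·1 = 65
the South site: 1·4 + 1·4 + 3·1 + 2·3 + 4·2 + 6·1 + 13·4 = 83
the Riverside lot: 1·1 + 1·1 + 3·2 + 2·1 + 4·1 + 6·4 + 13·2 = 64
the West site: 1·2 + 1·3 + 3·4 + 2·2 + 4·4 + 6·2 + 13·3 = 88
the West site has the highest Borda score (88).

the West site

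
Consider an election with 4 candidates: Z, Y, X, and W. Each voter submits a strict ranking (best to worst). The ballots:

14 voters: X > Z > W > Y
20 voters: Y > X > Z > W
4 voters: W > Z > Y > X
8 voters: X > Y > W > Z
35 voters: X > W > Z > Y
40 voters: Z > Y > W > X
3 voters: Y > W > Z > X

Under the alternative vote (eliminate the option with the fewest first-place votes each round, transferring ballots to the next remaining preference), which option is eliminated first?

Round 1: Z 40, Y 23, X 57, W 4. Eliminate W.

W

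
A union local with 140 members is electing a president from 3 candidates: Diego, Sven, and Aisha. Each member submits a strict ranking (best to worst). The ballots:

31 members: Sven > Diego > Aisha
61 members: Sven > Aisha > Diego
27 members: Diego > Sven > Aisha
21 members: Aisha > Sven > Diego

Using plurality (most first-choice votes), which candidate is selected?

Sven

First-place votes: Diego 27, Sven 92, Aisha 21.
Sven has the most first-place votes.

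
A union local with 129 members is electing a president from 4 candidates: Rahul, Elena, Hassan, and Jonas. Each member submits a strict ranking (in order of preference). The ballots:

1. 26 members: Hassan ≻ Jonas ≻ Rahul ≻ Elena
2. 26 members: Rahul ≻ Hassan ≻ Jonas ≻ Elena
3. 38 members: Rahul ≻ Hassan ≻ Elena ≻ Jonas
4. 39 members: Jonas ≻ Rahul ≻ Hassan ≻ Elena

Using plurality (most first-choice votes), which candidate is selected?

Rahul

First-place votes: Rahul 64, Elena 0, Hassan 26, Jonas 39.
Rahul has the most first-place votes.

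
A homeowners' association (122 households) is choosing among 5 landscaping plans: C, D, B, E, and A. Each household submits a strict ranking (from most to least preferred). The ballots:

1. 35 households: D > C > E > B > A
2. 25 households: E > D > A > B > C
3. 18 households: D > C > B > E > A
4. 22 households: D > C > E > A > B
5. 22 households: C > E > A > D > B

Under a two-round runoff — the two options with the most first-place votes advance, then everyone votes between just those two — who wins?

D

Round 1 first-place votes: C 22, D 75, B 0, E 25, A 0.
D and E advance.
Runoff: D is preferred to E by 75 voters; E by 47.
D wins the runoff.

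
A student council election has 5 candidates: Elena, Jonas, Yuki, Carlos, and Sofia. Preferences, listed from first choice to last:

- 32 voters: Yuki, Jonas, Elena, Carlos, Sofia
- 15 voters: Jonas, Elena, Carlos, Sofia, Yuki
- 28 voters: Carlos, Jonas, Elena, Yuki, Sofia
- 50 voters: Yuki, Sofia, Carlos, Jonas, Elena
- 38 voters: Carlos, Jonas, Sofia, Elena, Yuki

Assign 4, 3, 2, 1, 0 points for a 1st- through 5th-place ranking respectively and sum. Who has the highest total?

Elena: 32·2 + 15·3 + 28·2 + 50·0 + 38·1 = 203
Jonas: 32·3 + 15·4 + 28·3 + 50·1 + 38·3 = 404
Yuki: 32·4 + 15·0 + 28·1 + 50·4 + 38·0 = 356
Carlos: 32·1 + 15·2 + 28·4 + 50·2 + 38·4 = 426
Sofia: 32·0 + 15·1 + 28·0 + 50·3 + 38·2 = 241
Carlos has the highest Borda score (426).

Carlos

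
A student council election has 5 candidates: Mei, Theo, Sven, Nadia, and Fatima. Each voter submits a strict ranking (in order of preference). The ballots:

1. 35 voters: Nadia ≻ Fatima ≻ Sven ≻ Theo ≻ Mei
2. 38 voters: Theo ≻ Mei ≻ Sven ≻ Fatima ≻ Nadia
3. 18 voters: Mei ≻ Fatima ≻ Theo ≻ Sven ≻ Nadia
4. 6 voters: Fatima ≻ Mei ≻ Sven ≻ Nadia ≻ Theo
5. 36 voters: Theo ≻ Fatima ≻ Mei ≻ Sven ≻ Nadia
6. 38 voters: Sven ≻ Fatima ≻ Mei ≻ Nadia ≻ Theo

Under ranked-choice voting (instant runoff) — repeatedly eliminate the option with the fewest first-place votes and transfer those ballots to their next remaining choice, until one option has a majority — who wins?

Round 1: Mei 18, Theo 74, Sven 38, Nadia 35, Fatima 6. Eliminate Fatima.
Round 2: Mei 24, Theo 74, Sven 38, Nadia 35. Eliminate Mei.
Round 3: Theo 92, Sven 44, Nadia 35. Theo has a majority.

Theo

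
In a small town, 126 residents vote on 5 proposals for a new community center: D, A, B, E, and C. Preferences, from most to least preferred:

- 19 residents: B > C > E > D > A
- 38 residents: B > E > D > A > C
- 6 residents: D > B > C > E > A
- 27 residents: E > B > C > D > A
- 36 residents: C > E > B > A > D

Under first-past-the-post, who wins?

B

First-place votes: D 6, A 0, B 57, E 27, C 36.
B has the most first-place votes.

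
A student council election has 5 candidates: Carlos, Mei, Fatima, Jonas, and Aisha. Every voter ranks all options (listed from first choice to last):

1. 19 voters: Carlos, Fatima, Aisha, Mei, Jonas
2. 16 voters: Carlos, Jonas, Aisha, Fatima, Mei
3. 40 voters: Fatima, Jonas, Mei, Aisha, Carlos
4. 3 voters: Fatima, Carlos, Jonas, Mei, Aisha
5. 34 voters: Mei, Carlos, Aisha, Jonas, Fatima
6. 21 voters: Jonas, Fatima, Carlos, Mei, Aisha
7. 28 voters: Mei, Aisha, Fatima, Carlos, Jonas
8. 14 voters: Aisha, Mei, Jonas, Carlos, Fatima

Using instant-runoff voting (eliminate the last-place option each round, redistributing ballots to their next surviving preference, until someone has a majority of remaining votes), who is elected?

Fatima

Round 1: Carlos 35, Mei 62, Fatima 43, Jonas 21, Aisha 14. Eliminate Aisha.
Round 2: Carlos 35, Mei 76, Fatima 43, Jonas 21. Eliminate Jonas.
Round 3: Carlos 35, Mei 76, Fatima 64. Eliminate Carlos.
Round 4: Mei 76, Fatima 99. Fatima has a majority.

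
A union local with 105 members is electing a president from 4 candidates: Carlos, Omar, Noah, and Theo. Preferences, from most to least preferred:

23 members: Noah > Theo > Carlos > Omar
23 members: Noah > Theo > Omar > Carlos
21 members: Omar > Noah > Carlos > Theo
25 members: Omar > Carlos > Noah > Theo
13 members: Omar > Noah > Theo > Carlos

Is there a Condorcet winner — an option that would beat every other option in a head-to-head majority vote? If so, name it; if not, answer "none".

Omar vs Carlos: 82–23 for Omar.
Omar vs Noah: 59–46 for Omar.
Omar vs Theo: 59–46 for Omar.
Omar beats every other option head-to-head.

Omar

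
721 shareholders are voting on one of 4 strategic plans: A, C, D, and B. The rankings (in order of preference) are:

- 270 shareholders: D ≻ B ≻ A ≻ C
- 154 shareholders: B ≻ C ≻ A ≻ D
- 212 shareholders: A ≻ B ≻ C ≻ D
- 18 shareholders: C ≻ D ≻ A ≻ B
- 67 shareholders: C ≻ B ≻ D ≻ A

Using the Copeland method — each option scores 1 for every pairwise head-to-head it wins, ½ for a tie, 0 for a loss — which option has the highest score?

B

A: beats C and D; loses to B → score 2.
C: beats D; loses to A and B → score 1.
D: loses to A, C, and B → score 0.
B: beats A, C, and D → score 3.
B has the best pairwise record.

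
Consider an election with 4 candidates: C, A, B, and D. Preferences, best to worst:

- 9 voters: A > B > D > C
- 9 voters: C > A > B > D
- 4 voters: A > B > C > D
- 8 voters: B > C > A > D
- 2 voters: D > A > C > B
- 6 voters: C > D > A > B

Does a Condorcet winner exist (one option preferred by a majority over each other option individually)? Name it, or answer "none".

none

Checking pairwise contests:
B beats C 21–17.
C beats A 23–15.
A beats B 30–8.
C beats D 27–11.
Every option loses at least one head-to-head, so there is no Condorcet winner.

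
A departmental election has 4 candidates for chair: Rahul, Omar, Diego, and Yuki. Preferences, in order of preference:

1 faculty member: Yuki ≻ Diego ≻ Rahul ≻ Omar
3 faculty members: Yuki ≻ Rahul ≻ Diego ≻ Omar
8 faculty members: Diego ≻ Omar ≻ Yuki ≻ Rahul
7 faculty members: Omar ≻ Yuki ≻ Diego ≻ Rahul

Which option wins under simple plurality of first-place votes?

Diego

First-place votes: Rahul 0, Omar 7, Diego 8, Yuki 4.
Diego has the most first-place votes.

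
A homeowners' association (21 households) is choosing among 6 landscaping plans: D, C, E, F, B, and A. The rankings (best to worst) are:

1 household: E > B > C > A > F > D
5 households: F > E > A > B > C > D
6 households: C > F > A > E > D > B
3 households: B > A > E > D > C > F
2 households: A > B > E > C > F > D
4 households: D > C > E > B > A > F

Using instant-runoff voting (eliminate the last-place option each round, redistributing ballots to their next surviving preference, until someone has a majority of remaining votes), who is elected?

Round 1: D 4, C 6, E 1, F 5, B 3, A 2. Eliminate E.
Round 2: D 4, C 6, F 5, B 4, A 2. Eliminate A.
Round 3: D 4, C 6, F 5, B 6. Eliminate D.
Round 4: C 10, F 5, B 6. Eliminate F.
Round 5: C 10, B 11. B has a majority.

B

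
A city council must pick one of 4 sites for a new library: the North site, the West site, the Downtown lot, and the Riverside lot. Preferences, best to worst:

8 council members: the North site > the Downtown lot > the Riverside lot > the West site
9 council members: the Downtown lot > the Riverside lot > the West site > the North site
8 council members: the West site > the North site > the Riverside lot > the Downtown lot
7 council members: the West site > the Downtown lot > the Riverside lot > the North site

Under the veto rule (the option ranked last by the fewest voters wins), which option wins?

the Riverside lot

Last-place votes: the North site 16, the West site 8, the Downtown lot 8, the Riverside lot 0.
the Riverside lot is ranked last by the fewest voters, so the Riverside lot wins.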